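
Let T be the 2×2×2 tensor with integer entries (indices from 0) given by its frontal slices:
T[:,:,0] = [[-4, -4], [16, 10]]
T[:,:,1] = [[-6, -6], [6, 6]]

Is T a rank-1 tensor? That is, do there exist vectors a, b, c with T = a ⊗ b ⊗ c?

The mode-2 unfolding of T (rows indexed by j, columns by (i,k) = (0,0), (0,1), (1,0), (1,1)) is [[-4, -6, 16, 6], [-4, -6, 10, 6]].
There the 2×2 minor on rows j ∈ {0, 1}, columns (i,k) ∈ {(0,0), (1,0)} is det [[-4, 16], [-4, 10]] = 24 ≠ 0, so this unfolding has rank ≥ 2; CP rank is at least every unfolding rank, so rank(T) ≥ 2.
In particular rank(T) ≥ 2 > 1, so T is not rank-1.

No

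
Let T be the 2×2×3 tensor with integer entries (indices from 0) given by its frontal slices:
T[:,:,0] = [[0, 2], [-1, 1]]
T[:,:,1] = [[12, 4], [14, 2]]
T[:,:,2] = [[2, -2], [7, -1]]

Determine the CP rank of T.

3

Lower bound: the mode-3 unfolding of T (rows indexed by k, columns by (i,j) = (0,0), (0,1), (1,0), (1,1)) is [[0, 2, -1, 1], [12, 4, 14, 2], [2, -2, 7, -1]].
There the 3×3 minor on rows k ∈ {0, 1, 2}, columns (i,j) ∈ {(0,0), (0,1), (1,0)} is det [[0, 2, -1], [12, 4, 14], [2, -2, 7]] = -80 ≠ 0, so this unfolding has rank ≥ 3; CP rank is at least every unfolding rank, so rank(T) ≥ 3. (Flattening ranks never certify an upper bound on CP rank; for that we must actually write T with 3 rank-1 terms.)
Upper bound: T is a sum of 3 rank-1 terms, T = [1, 1] ⊗ [1, 0] ⊗ [-2, 4, 0] + [1, 2] ⊗ [1, 0] ⊗ [0, 4, 4] + [2, 1] ⊗ [1, 1] ⊗ [1, 2, -1] (one valid choice — decompositions are not unique — normalised so each a, b is primitive with positive first nonzero entry; check it by expanding all entries), so rank(T) ≤ 3.
These bounds meet, so rank(T) = 3.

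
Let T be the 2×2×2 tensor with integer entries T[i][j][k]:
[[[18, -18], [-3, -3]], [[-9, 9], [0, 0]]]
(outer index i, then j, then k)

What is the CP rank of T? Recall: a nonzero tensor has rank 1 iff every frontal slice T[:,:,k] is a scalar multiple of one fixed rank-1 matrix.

2

Lower bound: the mode-2 unfolding of T (rows indexed by j, columns by (i,k) = (0,0), (0,1), (1,0), (1,1)) is [[18, -18, -9, 9], [-3, -3, 0, 0]].
There the 2×2 minor on rows j ∈ {0, 1}, columns (i,k) ∈ {(0,0), (0,1)} is det [[18, -18], [-3, -3]] = -108 ≠ 0, so this unfolding has rank ≥ 2; CP rank is at least every unfolding rank, so rank(T) ≥ 2. (Unfolding ranks only ever bound the CP rank from below — rank(T) can be strictly larger than all of them — so the matching upper bound has to come from an explicit 2-term decomposition.)
Upper bound — finding two terms. Write S_k = T[:,:,k] for the frontal slices: S₀ = [[18, -3], [-9, 0]], S₁ = [[-18, -3], [9, 0]].
If T = a₁ ⊗ b₁ ⊗ c₁ + a₂ ⊗ b₂ ⊗ c₂ then each S_k = c₁[k]·a₁b₁ᵀ + c₂[k]·a₂b₂ᵀ. S₀ and S₁ are linearly independent, so a₁b₁ᵀ and a₂b₂ᵀ must span the same plane of matrices: they are the rank-1 matrices of the form x·S₀ + y·S₁.
det(x·S₀ + y·S₁) is −27·x² + 27·y² = (-27)·(x − y)(x + y), vanishing at (x:y) = (1:1) and (1:-1).
M₁ = S₀ + S₁ = [[0, -6], [0, 0]] = (-6)·[1, 0][0, 1]ᵀ and M₂ = S₀ − S₁ = [[36, 0], [-18, 0]] = 18·[2, -1][1, 0]ᵀ, so take a₁ = [1, 0], b₁ = [0, 1], a₂ = [2, -1], b₂ = [1, 0].
Each slice is an integer combination of E₁ = a₁b₁ᵀ and E₂ = a₂b₂ᵀ: S₀ = −3·E₁ + 9·E₂, S₁ = −3·E₁ − 9·E₂; reading off coefficients, c₁ = [-3, -3] and c₂ = [9, -9].
Hence T = [1, 0] ⊗ [0, 1] ⊗ [-3, -3] + [2, -1] ⊗ [1, 0] ⊗ [9, -9], so rank(T) ≤ 2.
These bounds meet, so rank(T) = 2.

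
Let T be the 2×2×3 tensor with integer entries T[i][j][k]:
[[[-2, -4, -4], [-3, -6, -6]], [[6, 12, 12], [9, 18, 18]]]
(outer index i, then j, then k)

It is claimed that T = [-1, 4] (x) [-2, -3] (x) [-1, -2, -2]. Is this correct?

No

Reconstruct entry (1,0,0) from the claimed factors: Σₗ aₗ[1]bₗ[0]cₗ[0] = (4)·(-2)·(-1) = 8, but T[1,0,0] = 6. The claim is false.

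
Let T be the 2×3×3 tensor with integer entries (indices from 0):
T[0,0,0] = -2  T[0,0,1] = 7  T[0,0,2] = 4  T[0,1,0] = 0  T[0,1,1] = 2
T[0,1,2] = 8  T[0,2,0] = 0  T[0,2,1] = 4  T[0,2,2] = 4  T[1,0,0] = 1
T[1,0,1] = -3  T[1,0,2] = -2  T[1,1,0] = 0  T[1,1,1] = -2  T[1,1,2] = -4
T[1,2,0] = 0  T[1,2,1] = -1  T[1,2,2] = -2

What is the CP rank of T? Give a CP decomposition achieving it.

Lower bound: the mode-3 unfolding of T (rows indexed by k, columns by (i,j) = (0,0), (0,1), (0,2), (1,0), (1,1), (1,2)) is [[-2, 0, 0, 1, 0, 0], [7, 2, 4, -3, -2, -1], [4, 8, 4, -2, -4, -2]].
There the 3×3 minor on rows k ∈ {0, 1, 2}, columns (i,j) ∈ {(0,0), (0,1), (0,2)} is det [[-2, 0, 0], [7, 2, 4], [4, 8, 4]] = 48 ≠ 0, so this unfolding has rank ≥ 3; CP rank is at least every unfolding rank, so rank(T) ≥ 3. (Flattening ranks never certify an upper bound on CP rank; for that we must actually write T with 3 rank-1 terms.)
Upper bound: T is a sum of 3 rank-1 terms, T = [1, 0] ∘ [1, -2, 2] ∘ [0, 1, 0] + [2, -1] ∘ [1, 2, 1] ∘ [1, -1, 2] + [2, -1] ∘ [2, 2, 1] ∘ [-1, 2, 0] (written with every a and b primitive with positive leading entry and the scale carried by c; CP decompositions are not unique, and this one is verified by expanding entrywise), so rank(T) ≤ 3.
These bounds meet, so rank(T) = 3.

rank(T) = 3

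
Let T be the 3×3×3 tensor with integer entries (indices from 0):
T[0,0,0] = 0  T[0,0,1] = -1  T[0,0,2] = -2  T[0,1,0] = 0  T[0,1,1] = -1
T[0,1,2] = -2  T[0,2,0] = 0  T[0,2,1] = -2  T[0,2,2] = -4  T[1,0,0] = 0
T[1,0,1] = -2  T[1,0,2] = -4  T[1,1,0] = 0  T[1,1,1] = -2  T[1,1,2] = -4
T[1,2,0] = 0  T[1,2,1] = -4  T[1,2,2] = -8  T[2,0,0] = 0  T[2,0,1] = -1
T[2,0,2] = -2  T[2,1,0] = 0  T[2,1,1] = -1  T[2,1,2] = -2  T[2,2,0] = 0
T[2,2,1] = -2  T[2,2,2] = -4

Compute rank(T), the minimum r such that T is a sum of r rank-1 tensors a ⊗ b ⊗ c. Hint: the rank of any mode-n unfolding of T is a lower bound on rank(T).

Lower bound: T ≠ 0 (e.g. T[0,0,1] = -1), so rank(T) ≥ 1.
Upper bound: the mode-1 fibre T[:,0,1] = [-1, -2, -1] gives a = [1, 2, 1] (primitive direction); the mode-2 fibre T[0,:,1] = [-1, -1, -2] gives b = [1, 1, 2]; then c[k] = T[0,0,k] / (a[0]·b[0]) = [0, -1, -2] / 1 = [0, -1, -2].
Expanding [1, 2, 1] ⊗ [1, 1, 2] ⊗ [0, -1, -2] reproduces all 27 entries of T, so T = [1, 2, 1] ⊗ [1, 1, 2] ⊗ [0, -1, -2] and rank(T) ≤ 1.
These bounds meet, so rank(T) = 1.

1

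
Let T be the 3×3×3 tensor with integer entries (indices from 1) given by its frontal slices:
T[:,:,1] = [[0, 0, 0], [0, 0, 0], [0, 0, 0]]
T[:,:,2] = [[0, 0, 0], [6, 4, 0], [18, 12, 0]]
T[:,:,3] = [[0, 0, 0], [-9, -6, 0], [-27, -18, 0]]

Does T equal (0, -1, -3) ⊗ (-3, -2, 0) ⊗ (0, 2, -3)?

Reconstruct entrywise from the claimed factors. For example, T[2,2,3] = -6 and Σₗ aₗ[2]bₗ[2]cₗ[3] = (-1)·(-2)·(-3) = -6; checking all 27 entries, every one matches. The claim holds.

Yes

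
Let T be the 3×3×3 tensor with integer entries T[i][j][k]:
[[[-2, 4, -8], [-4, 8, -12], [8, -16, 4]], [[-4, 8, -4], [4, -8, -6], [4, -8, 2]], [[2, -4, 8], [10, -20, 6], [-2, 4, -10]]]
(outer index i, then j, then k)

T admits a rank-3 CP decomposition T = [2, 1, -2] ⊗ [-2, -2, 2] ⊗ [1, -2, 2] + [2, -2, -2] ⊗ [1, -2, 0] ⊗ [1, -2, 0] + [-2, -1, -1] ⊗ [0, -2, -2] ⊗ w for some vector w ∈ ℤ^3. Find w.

Subtract the known terms from T to get the rank-1 residual R = [-2, -1, -1] ⊗ [0, -2, -2] ⊗ w, so R[i,j,k] = a[i]·b[j]·w[k]. Pick indices with nonzero a[0]·b[1] = (-2)·(-2) = 4. Only the fibre through (0,1,·) is needed: R[0,1,:] = T[0,1,:] − Σₗ aₗ[0]bₗ[1]cₗ = [-4, 8, -12] − (2)·(-2)·[1, -2, 2] − (2)·(-2)·[1, -2, 0] = [4, -8, -4]. Then w[k] = R[0,1,k] / 4 for each k, giving w = [4, -8, -4] / 4 = [1, -2, -1].

w = [1, -2, -1]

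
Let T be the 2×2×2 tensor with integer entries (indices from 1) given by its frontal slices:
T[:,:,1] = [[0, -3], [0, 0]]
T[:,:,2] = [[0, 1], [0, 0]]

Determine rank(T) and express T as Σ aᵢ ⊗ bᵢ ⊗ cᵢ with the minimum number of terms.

rank(T) = 1

Lower bound: T ≠ 0 (e.g. T[1,2,1] = -3), so rank(T) ≥ 1.
Upper bound: if T = a ⊗ b ⊗ c then every fibre of T is a multiple of the corresponding factor, so read the factors off the fibres through the nonzero entry T[1,2,1] = -3.
The mode-1 fibre T[:,2,1] = [-3, 0] gives a = [1, 0] (primitive direction); the mode-2 fibre T[1,:,1] = [0, -3] gives b = [0, 1]; then c[k] = T[1,2,k] / (a[1]·b[2]) = [-3, 1] / 1 = [-3, 1].
Expanding [1, 0] ⊗ [0, 1] ⊗ [-3, 1] reproduces all 8 entries of T, so T = [1, 0] ⊗ [0, 1] ⊗ [-3, 1] and rank(T) ≤ 1.
These bounds meet, so rank(T) = 1.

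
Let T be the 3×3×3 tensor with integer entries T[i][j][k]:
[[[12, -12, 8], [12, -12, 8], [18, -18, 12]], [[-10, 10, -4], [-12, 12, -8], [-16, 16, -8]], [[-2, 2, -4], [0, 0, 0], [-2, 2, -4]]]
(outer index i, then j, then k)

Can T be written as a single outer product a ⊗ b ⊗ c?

No

The mode-2 unfolding of T (rows indexed by j, columns by (i,k) = (0,0), (0,1), (0,2), (1,0), (1,1), (1,2), (2,0), (2,1), (2,2)) is [[12, -12, 8, -10, 10, -4, -2, 2, -4], [12, -12, 8, -12, 12, -8, 0, 0, 0], [18, -18, 12, -16, 16, -8, -2, 2, -4]].
There the 2×2 minor on rows j ∈ {0, 1}, columns (i,k) ∈ {(0,0), (1,0)} is det [[12, -10], [12, -12]] = -24 ≠ 0, so this unfolding has rank ≥ 2; CP rank is at least every unfolding rank, so rank(T) ≥ 2.
In particular rank(T) ≥ 2 > 1, so T is not rank-1.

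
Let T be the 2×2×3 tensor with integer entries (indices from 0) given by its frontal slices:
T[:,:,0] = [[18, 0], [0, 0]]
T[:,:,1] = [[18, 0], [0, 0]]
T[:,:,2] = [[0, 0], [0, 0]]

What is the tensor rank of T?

Lower bound: T ≠ 0 (e.g. T[0,0,0] = 18), so rank(T) ≥ 1.
Upper bound: the mode-1 fibre T[:,0,0] = [18, 0] gives a = [1, 0] (primitive direction); the mode-2 fibre T[0,:,0] = [18, 0] gives b = [1, 0]; then c[k] = T[0,0,k] / (a[0]·b[0]) = [18, 18, 0] / 1 = [18, 18, 0].
Expanding [1, 0] ⊗ [1, 0] ⊗ [18, 18, 0] reproduces all 12 entries of T, so T = [1, 0] ⊗ [1, 0] ⊗ [18, 18, 0] and rank(T) ≤ 1.
These bounds meet, so rank(T) = 1.

1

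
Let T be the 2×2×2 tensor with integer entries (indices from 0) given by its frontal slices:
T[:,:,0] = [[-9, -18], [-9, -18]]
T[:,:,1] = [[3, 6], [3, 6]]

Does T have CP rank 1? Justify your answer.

Yes

If T = a ⊗ b ⊗ c then every fibre of T is a multiple of the corresponding factor, so read the factors off the fibres through the nonzero entry T[0,0,0] = -9.
The mode-1 fibre T[:,0,0] = [-9, -9] gives a = [1, 1] (primitive direction); the mode-2 fibre T[0,:,0] = [-9, -18] gives b = [1, 2]; then c[k] = T[0,0,k] / (a[0]·b[0]) = [-9, 3] / 1 = [-9, 3].
Expanding [1, 1] ⊗ [1, 2] ⊗ [-9, 3] reproduces all 8 entries of T, so T = [1, 1] ⊗ [1, 2] ⊗ [-9, 3] and rank(T) ≤ 1.
Equivalently every frontal slice T[:,:,k] is c[k] times the rank-1 matrix [1, 1] ⊗ [1, 2]. So T has rank 1 (it is nonzero).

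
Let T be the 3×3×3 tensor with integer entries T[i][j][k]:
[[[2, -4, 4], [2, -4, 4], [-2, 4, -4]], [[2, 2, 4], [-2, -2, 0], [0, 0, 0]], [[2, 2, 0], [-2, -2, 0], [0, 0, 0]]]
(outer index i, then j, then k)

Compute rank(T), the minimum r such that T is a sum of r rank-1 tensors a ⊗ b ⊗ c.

Lower bound: the mode-2 unfolding of T (rows indexed by j, columns by (i,k) = (0,0), (0,1), (0,2), (1,0), (1,1), (1,2), (2,0), (2,1), (2,2)) is [[2, -4, 4, 2, 2, 4, 2, 2, 0], [2, -4, 4, -2, -2, 0, -2, -2, 0], [-2, 4, -4, 0, 0, 0, 0, 0, 0]].
There the 3×3 minor on rows j ∈ {0, 1, 2}, columns (i,k) ∈ {(0,0), (1,0), (1,2)} is det [[2, 2, 4], [2, -2, 0], [-2, 0, 0]] = -16 ≠ 0, so this unfolding has rank ≥ 3; CP rank is at least every unfolding rank, so rank(T) ≥ 3. (Unfolding ranks only ever bound the CP rank from below — rank(T) can be strictly larger than all of them — so the matching upper bound has to come from an explicit 3-term decomposition.)
Upper bound: T is a sum of 3 rank-1 terms, T = [0, 1, 0] ⊗ [1, 0, 0] ⊗ [0, 0, 4] + [0, 1, 1] ⊗ [1, -1, 0] ⊗ [2, 2, 0] + [1, 0, 0] ⊗ [1, 1, -1] ⊗ [2, -4, 4] (one valid choice — decompositions are not unique — normalised so each a, b is primitive with positive first nonzero entry; check it by expanding all entries), so rank(T) ≤ 3.
These bounds meet, so rank(T) = 3.

3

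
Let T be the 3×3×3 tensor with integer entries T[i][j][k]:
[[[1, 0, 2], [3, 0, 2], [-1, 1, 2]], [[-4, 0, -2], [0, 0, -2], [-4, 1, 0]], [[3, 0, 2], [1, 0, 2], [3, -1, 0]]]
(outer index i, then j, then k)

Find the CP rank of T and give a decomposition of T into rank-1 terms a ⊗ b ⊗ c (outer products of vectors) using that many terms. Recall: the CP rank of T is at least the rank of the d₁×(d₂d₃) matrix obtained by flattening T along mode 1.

Lower bound: the mode-2 unfolding of T (rows indexed by j, columns by (i,k) = (0,0), (0,1), (0,2), (1,0), (1,1), (1,2), (2,0), (2,1), (2,2)) is [[1, 0, 2, -4, 0, -2, 3, 0, 2], [3, 0, 2, 0, 0, -2, 1, 0, 2], [-1, 1, 2, -4, 1, 0, 3, -1, 0]].
There the 3×3 minor on rows j ∈ {0, 1, 2}, columns (i,k) ∈ {(0,0), (0,1), (0,2)} is det [[1, 0, 2], [3, 0, 2], [-1, 1, 2]] = 4 ≠ 0, so this unfolding has rank ≥ 3; CP rank is at least every unfolding rank, so rank(T) ≥ 3. (Flattening ranks never certify an upper bound on CP rank; for that we must actually write T with 3 rank-1 terms.)
Upper bound: T is a sum of 3 rank-1 terms, T = [1, -1, 1] ⊗ [2, 2, 1] ⊗ [1, 0, 1] + [1, 1, -1] ⊗ [0, 0, 1] ⊗ [-1, 1, 1] + [1, 2, -1] ⊗ [1, -1, 1] ⊗ [-1, 0, 0] (one valid choice — decompositions are not unique — normalised so each a, b is primitive with positive first nonzero entry; check it by expanding all entries), so rank(T) ≤ 3.
These bounds meet, so rank(T) = 3.

rank(T) = 3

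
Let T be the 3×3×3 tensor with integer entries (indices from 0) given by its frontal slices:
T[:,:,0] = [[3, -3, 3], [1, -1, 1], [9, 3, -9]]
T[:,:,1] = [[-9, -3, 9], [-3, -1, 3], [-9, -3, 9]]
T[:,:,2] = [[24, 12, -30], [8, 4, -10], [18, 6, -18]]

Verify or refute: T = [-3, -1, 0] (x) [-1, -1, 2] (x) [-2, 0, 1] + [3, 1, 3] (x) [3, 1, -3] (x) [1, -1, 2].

Reconstruct entry (0,0,2) from the claimed factors: Σₗ aₗ[0]bₗ[0]cₗ[2] = (-3)·(-1)·(1) + (3)·(3)·(2) = 21, but T[0,0,2] = 24. The claim is false.

No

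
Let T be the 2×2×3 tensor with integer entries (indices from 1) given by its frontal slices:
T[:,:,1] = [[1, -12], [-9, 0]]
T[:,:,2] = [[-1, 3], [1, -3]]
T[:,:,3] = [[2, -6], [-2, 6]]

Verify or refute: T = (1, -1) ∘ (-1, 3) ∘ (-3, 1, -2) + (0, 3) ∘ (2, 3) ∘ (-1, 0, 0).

Reconstruct entry (1,1,1) from the claimed factors: Σₗ aₗ[1]bₗ[1]cₗ[1] = (1)·(-1)·(-3) + (0)·(2)·(-1) = 3, but T[1,1,1] = 1. The claim is false.

No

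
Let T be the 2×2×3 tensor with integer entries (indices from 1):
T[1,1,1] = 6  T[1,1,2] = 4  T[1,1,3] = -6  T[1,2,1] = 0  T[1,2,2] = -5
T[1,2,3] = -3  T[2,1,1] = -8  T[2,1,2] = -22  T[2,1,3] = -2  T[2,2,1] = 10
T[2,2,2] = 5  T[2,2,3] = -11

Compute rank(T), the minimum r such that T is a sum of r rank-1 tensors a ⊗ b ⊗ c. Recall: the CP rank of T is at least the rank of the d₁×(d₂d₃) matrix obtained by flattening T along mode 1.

Lower bound: the mode-1 unfolding of T (rows indexed by i, columns by (j,k) = (1,1), (1,2), (1,3), (2,1), (2,2), (2,3)) is [[6, 4, -6, 0, -5, -3], [-8, -22, -2, 10, 5, -11]].
There the 2×2 minor on rows i ∈ {1, 2}, columns (j,k) ∈ {(1,1), (1,2)} is det [[6, 4], [-8, -22]] = -100 ≠ 0, so this unfolding has rank ≥ 2; CP rank is at least every unfolding rank, so rank(T) ≥ 2. (Flattening ranks never certify an upper bound on CP rank; for that we must actually write T with 2 rank-1 terms.)
Upper bound — finding two terms. Write S_k = T[:,:,k] for the frontal slices: S₁ = [[6, 0], [-8, 10]], S₂ = [[4, -5], [-22, 5]], S₃ = [[-6, -3], [-2, -11]].
If T = a₁ ⊗ b₁ ⊗ c₁ + a₂ ⊗ b₂ ⊗ c₂ then each S_k = c₁[k]·a₁b₁ᵀ + c₂[k]·a₂b₂ᵀ. S₁ and S₂ are linearly independent, so a₁b₁ᵀ and a₂b₂ᵀ must span the same plane of matrices: they are the rank-1 matrices of the form x·S₁ + y·S₂.
det(x·S₁ + y·S₂) is 60·x² + 30·xy − 90·y² = 30·(2·x + 3·y)(x − y), vanishing at (x:y) = (3:-2) and (1:1).
M₁ = 3·S₁ − 2·S₂ = [[10, 10], [20, 20]] = 10·[1, 2][1, 1]ᵀ and M₂ = S₁ + S₂ = [[10, -5], [-30, 15]] = 5·[1, -3][2, -1]ᵀ, so take a₁ = [1, 2], b₁ = [1, 1], a₂ = [1, -3], b₂ = [2, -1].
Each slice is an integer combination of E₁ = a₁b₁ᵀ and E₂ = a₂b₂ᵀ: S₁ = 2·E₁ + 2·E₂, S₂ = −2·E₁ + 3·E₂, S₃ = −4·E₁ − E₂; reading off coefficients, c₁ = [2, -2, -4] and c₂ = [2, 3, -1].
Hence T = [1, 2] ⊗ [1, 1] ⊗ [2, -2, -4] + [1, -3] ⊗ [2, -1] ⊗ [2, 3, -1], so rank(T) ≤ 2.
These bounds meet, so rank(T) = 2.
Check entry T[2,2,2] = 5: (2)·(1)·(-2) + (-3)·(-1)·(3) = 5.

2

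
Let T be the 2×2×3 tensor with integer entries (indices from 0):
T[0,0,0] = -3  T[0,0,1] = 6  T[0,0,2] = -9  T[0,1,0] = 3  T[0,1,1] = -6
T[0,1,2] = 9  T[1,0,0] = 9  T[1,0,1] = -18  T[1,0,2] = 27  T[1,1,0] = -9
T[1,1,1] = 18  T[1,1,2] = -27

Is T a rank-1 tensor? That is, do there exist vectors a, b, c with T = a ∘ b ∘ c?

If T = a ∘ b ∘ c then every fibre of T is a multiple of the corresponding factor, so read the factors off the fibres through the nonzero entry T[0,0,0] = -3.
The mode-1 fibre T[:,0,0] = [-3, 9] gives a = [1, -3] (primitive direction); the mode-2 fibre T[0,:,0] = [-3, 3] gives b = [1, -1]; then c[k] = T[0,0,k] / (a[0]·b[0]) = [-3, 6, -9] / 1 = [-3, 6, -9].
Expanding [1, -3] ∘ [1, -1] ∘ [-3, 6, -9] reproduces all 12 entries of T, so T = [1, -3] ∘ [1, -1] ∘ [-3, 6, -9] and rank(T) ≤ 1.
Equivalently every frontal slice T[:,:,k] is c[k] times the rank-1 matrix [1, -3] ∘ [1, -1]. So T has rank 1 (it is nonzero).

Yes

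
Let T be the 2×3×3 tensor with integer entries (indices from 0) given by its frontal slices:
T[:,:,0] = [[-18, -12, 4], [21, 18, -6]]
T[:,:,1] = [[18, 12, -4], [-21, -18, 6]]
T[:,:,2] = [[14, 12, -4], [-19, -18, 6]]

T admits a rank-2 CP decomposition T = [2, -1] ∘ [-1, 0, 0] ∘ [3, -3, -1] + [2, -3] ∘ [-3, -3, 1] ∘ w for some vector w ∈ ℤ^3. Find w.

w = [2, -2, -2]

Subtract the known terms from T to get the rank-1 residual R = [2, -3] ∘ [-3, -3, 1] ∘ w, so R[i,j,k] = a[i]·b[j]·w[k]. Pick indices with nonzero a[0]·b[0] = (2)·(-3) = -6. Only the fibre through (0,0,·) is needed: R[0,0,:] = T[0,0,:] − Σₗ aₗ[0]bₗ[0]cₗ = [-18, 18, 14] − (2)·(-1)·[3, -3, -1] = [-12, 12, 12]. Then w[k] = R[0,0,k] / -6 for each k, giving w = [-12, 12, 12] / -6 = [2, -2, -2].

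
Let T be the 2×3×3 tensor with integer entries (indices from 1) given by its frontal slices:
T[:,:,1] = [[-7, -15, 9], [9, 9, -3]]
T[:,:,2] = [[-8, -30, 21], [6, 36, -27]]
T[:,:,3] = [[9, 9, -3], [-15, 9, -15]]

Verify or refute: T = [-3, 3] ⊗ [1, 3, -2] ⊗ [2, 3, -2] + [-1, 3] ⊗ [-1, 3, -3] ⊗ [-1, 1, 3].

Yes

Reconstruct entrywise from the claimed factors. For example, T[2,3,2] = -27 and Σₗ aₗ[2]bₗ[3]cₗ[2] = (3)·(-2)·(3) + (3)·(-3)·(1) = -27; checking all 18 entries, every one matches. The claim holds.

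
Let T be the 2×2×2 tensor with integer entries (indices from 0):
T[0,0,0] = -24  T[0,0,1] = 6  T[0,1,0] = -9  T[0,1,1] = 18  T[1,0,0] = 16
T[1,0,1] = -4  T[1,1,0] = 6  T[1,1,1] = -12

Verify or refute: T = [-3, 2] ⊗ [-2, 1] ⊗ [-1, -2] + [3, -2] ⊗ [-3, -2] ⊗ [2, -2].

Reconstruct entrywise from the claimed factors. For example, T[0,0,0] = -24 and Σₗ aₗ[0]bₗ[0]cₗ[0] = (-3)·(-2)·(-1) + (3)·(-3)·(2) = -24; checking all 8 entries, every one matches. The claim holds.

Yes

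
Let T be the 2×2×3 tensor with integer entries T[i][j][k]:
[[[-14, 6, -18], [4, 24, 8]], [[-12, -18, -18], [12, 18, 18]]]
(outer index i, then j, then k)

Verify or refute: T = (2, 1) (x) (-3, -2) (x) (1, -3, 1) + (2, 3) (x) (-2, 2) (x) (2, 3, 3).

No

Reconstruct entry (1,0,0) from the claimed factors: Σₗ aₗ[1]bₗ[0]cₗ[0] = (1)·(-3)·(1) + (3)·(-2)·(2) = -15, but T[1,0,0] = -12. The claim is false.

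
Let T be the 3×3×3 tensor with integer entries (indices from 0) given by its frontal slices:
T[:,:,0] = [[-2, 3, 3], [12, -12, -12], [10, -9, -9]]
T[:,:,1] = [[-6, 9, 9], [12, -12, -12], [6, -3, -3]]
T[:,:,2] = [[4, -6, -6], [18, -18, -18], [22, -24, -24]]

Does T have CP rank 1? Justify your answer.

No

The mode-1 unfolding of T (rows indexed by i, columns by (j,k) = (0,0), (0,1), (0,2), (1,0), (1,1), (1,2), (2,0), (2,1), (2,2)) is [[-2, -6, 4, 3, 9, -6, 3, 9, -6], [12, 12, 18, -12, -12, -18, -12, -12, -18], [10, 6, 22, -9, -3, -24, -9, -3, -24]].
There the 2×2 minor on rows i ∈ {0, 1}, columns (j,k) ∈ {(0,0), (0,1)} is det [[-2, -6], [12, 12]] = 48 ≠ 0, so this unfolding has rank ≥ 2; CP rank is at least every unfolding rank, so rank(T) ≥ 2.
In particular rank(T) ≥ 2 > 1, so T is not rank-1.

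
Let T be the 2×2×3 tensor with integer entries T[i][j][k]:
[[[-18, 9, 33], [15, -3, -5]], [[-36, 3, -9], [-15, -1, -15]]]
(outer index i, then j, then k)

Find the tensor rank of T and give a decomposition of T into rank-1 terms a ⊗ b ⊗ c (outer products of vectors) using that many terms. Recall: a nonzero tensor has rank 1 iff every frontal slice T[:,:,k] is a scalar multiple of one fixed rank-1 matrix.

rank(T) = 2

Lower bound: the mode-2 unfolding of T (rows indexed by j, columns by (i,k) = (0,0), (0,1), (0,2), (1,0), (1,1), (1,2)) is [[-18, 9, 33, -36, 3, -9], [15, -3, -5, -15, -1, -15]].
There the 2×2 minor on rows j ∈ {0, 1}, columns (i,k) ∈ {(0,0), (0,1)} is det [[-18, 9], [15, -3]] = -81 ≠ 0, so this unfolding has rank ≥ 2; CP rank is at least every unfolding rank, so rank(T) ≥ 2. (This is only a lower bound: in general the CP rank may exceed every unfolding rank, so we still need to exhibit 2 rank-1 terms summing to T.)
Upper bound — finding two terms. Write S_k = T[:,:,k] for the frontal slices: S₀ = [[-18, 15], [-36, -15]], S₁ = [[9, -3], [3, -1]], S₂ = [[33, -5], [-9, -15]].
If T = a₁ ⊗ b₁ ⊗ c₁ + a₂ ⊗ b₂ ⊗ c₂ then each S_k = c₁[k]·a₁b₁ᵀ + c₂[k]·a₂b₂ᵀ. S₀ and S₁ are linearly independent, so a₁b₁ᵀ and a₂b₂ᵀ must span the same plane of matrices: they are the rank-1 matrices of the form x·S₀ + y·S₁.
det(x·S₀ + y·S₁) is 810·x² − 270·xy = 270·(3·x − y)(x), vanishing at (x:y) = (1:3) and (0:1).
M₁ = S₀ + 3·S₁ = [[9, 6], [-27, -18]] = 3·[1, -3][3, 2]ᵀ and M₂ = S₁ = [[9, -3], [3, -1]] = [3, 1][3, -1]ᵀ, so take a₁ = [1, -3], b₁ = [3, 2], a₂ = [3, 1], b₂ = [3, -1].
Each slice is an integer combination of E₁ = a₁b₁ᵀ and E₂ = a₂b₂ᵀ: S₀ = 3·E₁ − 3·E₂, S₁ = E₂, S₂ = 2·E₁ + 3·E₂; reading off coefficients, c₁ = [3, 0, 2] and c₂ = [-3, 1, 3].
Hence T = [1, -3] ⊗ [3, 2] ⊗ [3, 0, 2] + [3, 1] ⊗ [3, -1] ⊗ [-3, 1, 3], so rank(T) ≤ 2.
These bounds meet, so rank(T) = 2.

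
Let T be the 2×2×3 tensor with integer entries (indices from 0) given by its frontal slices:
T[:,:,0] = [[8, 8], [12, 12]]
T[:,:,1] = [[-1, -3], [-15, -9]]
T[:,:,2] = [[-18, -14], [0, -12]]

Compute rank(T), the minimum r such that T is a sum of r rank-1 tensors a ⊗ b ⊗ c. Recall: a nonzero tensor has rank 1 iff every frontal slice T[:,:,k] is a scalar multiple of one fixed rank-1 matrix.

Lower bound: in the mode-3 unfolding of T (rows indexed by k, columns by (i,j)) the 2×2 minor on rows k ∈ {0, 1}, columns (i,j) ∈ {(0,0), (0,1)} is det [[8, 8], [-1, -3]] = -16 ≠ 0, so that unfolding has rank ≥ 2 and hence rank(T) ≥ 2 (CP rank is at least every unfolding rank, though it can be larger).
Upper bound: with S_k = T[:,:,k], the two rank-1 terms a₁b₁ᵀ, a₂b₂ᵀ are the rank-1 members of the pencil x·S₀ + y·S₁.
det(x·S₀ + y·S₁) is 72·xy − 36·y² = 36·(2·x − y)(y), vanishing at (x:y) = (1:2) and (1:0).
M₁ = S₀ + 2·S₁ = [[6, 2], [-18, -6]] = 2·[1, -3][3, 1]ᵀ and M₂ = S₀ = [[8, 8], [12, 12]] = 4·[2, 3][1, 1]ᵀ, so take a₁ = [1, -3], b₁ = [3, 1], a₂ = [2, 3], b₂ = [1, 1].
Each slice is an integer combination of E₁ = a₁b₁ᵀ and E₂ = a₂b₂ᵀ: S₀ = 4·E₂, S₁ = E₁ − 2·E₂, S₂ = −2·E₁ − 6·E₂; reading off coefficients, c₁ = [0, 1, -2] and c₂ = [4, -2, -6].
Hence T = [1, -3] ⊗ [3, 1] ⊗ [0, 1, -2] + [2, 3] ⊗ [1, 1] ⊗ [4, -2, -6], so rank(T) ≤ 2.
These bounds meet, so rank(T) = 2.

2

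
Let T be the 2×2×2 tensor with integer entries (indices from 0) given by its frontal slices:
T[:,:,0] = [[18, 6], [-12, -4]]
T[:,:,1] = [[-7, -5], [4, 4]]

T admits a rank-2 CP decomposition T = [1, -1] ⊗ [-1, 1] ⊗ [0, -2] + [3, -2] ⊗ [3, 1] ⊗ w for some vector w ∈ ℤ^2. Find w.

Subtract the known terms from T to get the rank-1 residual R = [3, -2] ⊗ [3, 1] ⊗ w, so R[i,j,k] = a[i]·b[j]·w[k]. Pick indices with nonzero a[0]·b[0] = (3)·(3) = 9. Only the fibre through (0,0,·) is needed: R[0,0,:] = T[0,0,:] − Σₗ aₗ[0]bₗ[0]cₗ = [18, -7] − (1)·(-1)·[0, -2] = [18, -9]. Then w[k] = R[0,0,k] / 9 for each k, giving w = [18, -9] / 9 = [2, -1].

w = [2, -1]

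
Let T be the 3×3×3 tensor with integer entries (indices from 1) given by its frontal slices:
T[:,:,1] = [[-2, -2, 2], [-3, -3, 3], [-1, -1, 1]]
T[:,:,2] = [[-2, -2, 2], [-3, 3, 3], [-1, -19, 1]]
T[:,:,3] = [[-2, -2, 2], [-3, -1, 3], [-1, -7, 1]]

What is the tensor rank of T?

Lower bound: in the mode-3 unfolding of T (rows indexed by k, columns by (i,j)) the 2×2 minor on rows k ∈ {1, 2}, columns (i,j) ∈ {(1,1), (2,2)} is det [[-2, -3], [-2, 3]] = -12 ≠ 0, so that unfolding has rank ≥ 2 and hence rank(T) ≥ 2 (CP rank is at least every unfolding rank, though it can be larger).
Upper bound: with S_k = T[:,:,k], the two rank-1 terms a₁b₁ᵀ, a₂b₂ᵀ are the rank-1 members of the pencil x·S₁ + y·S₂.
The 2×2 minor of x·S₁ + y·S₂ on rows {1,2}, columns {1,2} is −12·xy − 12·y² = (-12)·(y)(x + y), vanishing at (x:y) = (1:0) and (1:-1).
M₁ = S₁ = [[-2, -2, 2], [-3, -3, 3], [-1, -1, 1]] = −[2, 3, 1][1, 1, -1]ᵀ and M₂ = S₁ − S₂ = [[0, 0, 0], [0, -6, 0], [0, 18, 0]] = (-6)·[0, 1, -3][0, 1, 0]ᵀ, so take a₁ = [2, 3, 1], b₁ = [1, 1, -1], a₂ = [0, 1, -3], b₂ = [0, 1, 0].
Each slice is an integer combination of E₁ = a₁b₁ᵀ and E₂ = a₂b₂ᵀ: S₁ = −E₁, S₂ = −E₁ + 6·E₂, S₃ = −E₁ + 2·E₂; reading off coefficients, c₁ = [-1, -1, -1] and c₂ = [0, 6, 2].
Hence T = [2, 3, 1] (x) [1, 1, -1] (x) [-1, -1, -1] + [0, 1, -3] (x) [0, 1, 0] (x) [0, 6, 2], so rank(T) ≤ 2.
These bounds meet, so rank(T) = 2.

2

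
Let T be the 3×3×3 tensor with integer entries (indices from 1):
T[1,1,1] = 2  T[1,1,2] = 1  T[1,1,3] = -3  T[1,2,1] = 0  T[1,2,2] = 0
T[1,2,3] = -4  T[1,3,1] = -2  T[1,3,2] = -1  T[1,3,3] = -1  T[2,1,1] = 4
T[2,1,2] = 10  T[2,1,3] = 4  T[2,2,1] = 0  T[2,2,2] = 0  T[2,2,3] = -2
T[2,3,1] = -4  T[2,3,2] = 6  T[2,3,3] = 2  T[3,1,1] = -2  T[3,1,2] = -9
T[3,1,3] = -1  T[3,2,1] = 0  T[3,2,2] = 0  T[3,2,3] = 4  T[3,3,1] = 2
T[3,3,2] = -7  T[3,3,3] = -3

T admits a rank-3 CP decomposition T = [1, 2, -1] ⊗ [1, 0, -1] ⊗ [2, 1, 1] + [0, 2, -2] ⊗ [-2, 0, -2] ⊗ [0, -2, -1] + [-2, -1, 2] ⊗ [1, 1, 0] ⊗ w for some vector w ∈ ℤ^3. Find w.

w = [0, 0, 2]

Subtract the known terms from T to get the rank-1 residual R = [-2, -1, 2] ⊗ [1, 1, 0] ⊗ w, so R[i,j,k] = a[i]·b[j]·w[k]. Pick indices with nonzero a[1]·b[1] = (-2)·(1) = -2. Only the fibre through (1,1,·) is needed: R[1,1,:] = T[1,1,:] − Σₗ aₗ[1]bₗ[1]cₗ = [2, 1, -3] − (1)·(1)·[2, 1, 1] − (0)·(-2)·[0, -2, -1] = [0, 0, -4]. Then w[k] = R[1,1,k] / -2 for each k, giving w = [0, 0, -4] / -2 = [0, 0, 2].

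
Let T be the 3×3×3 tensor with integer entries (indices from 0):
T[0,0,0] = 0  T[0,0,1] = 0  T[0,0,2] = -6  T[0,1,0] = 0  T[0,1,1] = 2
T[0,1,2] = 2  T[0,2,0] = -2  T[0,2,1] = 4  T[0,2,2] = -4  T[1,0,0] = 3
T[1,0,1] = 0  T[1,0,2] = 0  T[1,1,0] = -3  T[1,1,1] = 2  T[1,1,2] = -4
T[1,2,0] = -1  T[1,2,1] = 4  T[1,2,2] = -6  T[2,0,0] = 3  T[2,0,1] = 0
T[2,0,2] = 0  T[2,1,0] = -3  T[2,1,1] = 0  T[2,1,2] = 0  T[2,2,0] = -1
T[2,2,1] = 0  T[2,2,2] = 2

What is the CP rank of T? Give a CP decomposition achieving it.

Lower bound: in the mode-3 unfolding of T (rows indexed by k, columns by (i,j)) the 3×3 minor on rows k ∈ {0, 1, 2}, columns (i,j) ∈ {(0,0), (0,1), (0,2)} is det [[0, 0, -2], [0, 2, 4], [-6, 2, -4]] = -24 ≠ 0, so that unfolding has rank ≥ 3 and hence rank(T) ≥ 3 (CP rank is at least every unfolding rank, though it can be larger).
Upper bound: T is a sum of 3 rank-1 terms, T = [1, -1, -1] ⊗ [1, -1, 0] ⊗ [-2, 0, -2] + [1, 1, 0] ⊗ [0, 1, 2] ⊗ [0, 2, -4] + [2, 1, 1] ⊗ [1, -1, -1] ⊗ [1, 0, -2] (one valid choice — decompositions are not unique — normalised so each a, b is primitive with positive first nonzero entry; check it by expanding all entries), so rank(T) ≤ 3.
These bounds meet, so rank(T) = 3.

rank(T) = 3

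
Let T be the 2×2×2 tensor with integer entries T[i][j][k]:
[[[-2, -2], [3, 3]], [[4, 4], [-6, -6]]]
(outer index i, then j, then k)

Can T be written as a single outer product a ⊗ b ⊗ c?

Yes

If T = a ⊗ b ⊗ c then every fibre of T is a multiple of the corresponding factor, so read the factors off the fibres through the nonzero entry T[0,0,0] = -2.
The mode-1 fibre T[:,0,0] = [-2, 4] gives a = [1, -2] (primitive direction); the mode-2 fibre T[0,:,0] = [-2, 3] gives b = [2, -3]; then c[k] = T[0,0,k] / (a[0]·b[0]) = [-2, -2] / 2 = [-1, -1].
Expanding [1, -2] ⊗ [2, -3] ⊗ [-1, -1] reproduces all 8 entries of T, so T = [1, -2] ⊗ [2, -3] ⊗ [-1, -1] and rank(T) ≤ 1.
Equivalently every frontal slice T[:,:,k] is c[k] times the rank-1 matrix [1, -2] ⊗ [2, -3]. So T has rank 1 (it is nonzero).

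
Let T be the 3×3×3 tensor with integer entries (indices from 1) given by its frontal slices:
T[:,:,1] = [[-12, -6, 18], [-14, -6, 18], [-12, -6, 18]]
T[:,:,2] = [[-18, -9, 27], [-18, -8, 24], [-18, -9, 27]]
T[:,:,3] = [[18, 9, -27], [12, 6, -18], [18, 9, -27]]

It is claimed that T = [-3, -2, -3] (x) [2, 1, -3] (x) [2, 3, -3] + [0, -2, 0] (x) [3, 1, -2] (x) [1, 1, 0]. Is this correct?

Reconstruct entry (2,3,1) from the claimed factors: Σₗ aₗ[2]bₗ[3]cₗ[1] = (-2)·(-3)·(2) + (-2)·(-2)·(1) = 16, but T[2,3,1] = 18. The claim is false.

No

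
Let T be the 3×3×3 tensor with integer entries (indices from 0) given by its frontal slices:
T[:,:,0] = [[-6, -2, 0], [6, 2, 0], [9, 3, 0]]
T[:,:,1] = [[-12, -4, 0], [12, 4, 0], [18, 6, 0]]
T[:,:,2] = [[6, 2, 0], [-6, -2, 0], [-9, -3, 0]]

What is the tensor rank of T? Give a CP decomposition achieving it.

rank(T) = 1

Lower bound: T ≠ 0 (e.g. T[0,0,0] = -6), so rank(T) ≥ 1.
Upper bound: the mode-1 fibre T[:,0,0] = [-6, 6, 9] gives a = (2, -2, -3) (primitive direction); the mode-2 fibre T[0,:,0] = [-6, -2, 0] gives b = (3, 1, 0); then c[k] = T[0,0,k] / (a[0]·b[0]) = [-6, -12, 6] / 6 = (-1, -2, 1).
Expanding (2, -2, -3) (x) (3, 1, 0) (x) (-1, -2, 1) reproduces all 27 entries of T, so T = (2, -2, -3) (x) (3, 1, 0) (x) (-1, -2, 1) and rank(T) ≤ 1.
These bounds meet, so rank(T) = 1.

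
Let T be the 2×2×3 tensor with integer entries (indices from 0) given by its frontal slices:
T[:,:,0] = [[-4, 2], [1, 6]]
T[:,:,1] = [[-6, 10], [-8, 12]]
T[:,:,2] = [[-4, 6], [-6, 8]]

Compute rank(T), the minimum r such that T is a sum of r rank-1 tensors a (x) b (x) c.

3

Lower bound: the mode-3 unfolding of T (rows indexed by k, columns by (i,j) = (0,0), (0,1), (1,0), (1,1)) is [[-4, 2, 1, 6], [-6, 10, -8, 12], [-4, 6, -6, 8]].
There the 3×3 minor on rows k ∈ {0, 1, 2}, columns (i,j) ∈ {(0,0), (0,1), (1,0)} is det [[-4, 2, 1], [-6, 10, -8], [-4, 6, -6]] = 44 ≠ 0, so this unfolding has rank ≥ 3; CP rank is at least every unfolding rank, so rank(T) ≥ 3. (This is only a lower bound: in general the CP rank may exceed every unfolding rank, so we still need to exhibit 3 rank-1 terms summing to T.)
Upper bound: T is a sum of 3 rank-1 terms, T = (1, 1) (x) (1, -2) (x) (-4, -4, -2) + (1, 2) (x) (1, -1) (x) (2, -2, -2) + (2, -1) (x) (1, 2) (x) (-1, 0, 0) (one valid choice — decompositions are not unique — normalised so each a, b is primitive with positive first nonzero entry; check it by expanding all entries), so rank(T) ≤ 3.
These bounds meet, so rank(T) = 3.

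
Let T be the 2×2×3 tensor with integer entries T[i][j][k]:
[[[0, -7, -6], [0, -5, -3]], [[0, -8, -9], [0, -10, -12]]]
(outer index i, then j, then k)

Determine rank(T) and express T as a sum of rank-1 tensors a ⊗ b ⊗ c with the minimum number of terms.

rank(T) = 2

Lower bound: the mode-3 unfolding of T (rows indexed by k, columns by (i,j) = (0,0), (0,1), (1,0), (1,1)) is [[0, 0, 0, 0], [-7, -5, -8, -10], [-6, -3, -9, -12]].
There the 2×2 minor on rows k ∈ {1, 2}, columns (i,j) ∈ {(0,0), (0,1)} is det [[-7, -5], [-6, -3]] = -9 ≠ 0, so this unfolding has rank ≥ 2; CP rank is at least every unfolding rank, so rank(T) ≥ 2. (This is only a lower bound: in general the CP rank may exceed every unfolding rank, so we still need to exhibit 2 rank-1 terms summing to T.)
Upper bound — finding two terms. Write S_k = T[:,:,k] for the frontal slices: S₀ = [[0, 0], [0, 0]], S₁ = [[-7, -5], [-8, -10]], S₂ = [[-6, -3], [-9, -12]].
If T = a₁ ⊗ b₁ ⊗ c₁ + a₂ ⊗ b₂ ⊗ c₂ then each S_k = c₁[k]·a₁b₁ᵀ + c₂[k]·a₂b₂ᵀ. S₁ and S₂ are linearly independent, so a₁b₁ᵀ and a₂b₂ᵀ must span the same plane of matrices: they are the rank-1 matrices of the form x·S₁ + y·S₂.
det(x·S₁ + y·S₂) is 30·x² + 75·xy + 45·y² = 15·(2·x + 3·y)(x + y), vanishing at (x:y) = (3:-2) and (1:-1).
M₁ = 3·S₁ − 2·S₂ = [[-9, -9], [-6, -6]] = (-3)·[3, 2][1, 1]ᵀ and M₂ = S₁ − S₂ = [[-1, -2], [1, 2]] = −[1, -1][1, 2]ᵀ, so take a₁ = [3, 2], b₁ = [1, 1], a₂ = [1, -1], b₂ = [1, 2].
Each slice is an integer combination of E₁ = a₁b₁ᵀ and E₂ = a₂b₂ᵀ: S₀ = 0, S₁ = −3·E₁ + 2·E₂, S₂ = −3·E₁ + 3·E₂; reading off coefficients, c₁ = [0, -3, -3] and c₂ = [0, 2, 3].
Hence T = [3, 2] ⊗ [1, 1] ⊗ [0, -3, -3] + [1, -1] ⊗ [1, 2] ⊗ [0, 2, 3], so rank(T) ≤ 2.
These bounds meet, so rank(T) = 2.
Check entry T[1,1,1] = -10: (2)·(1)·(-3) + (-1)·(2)·(2) = -10.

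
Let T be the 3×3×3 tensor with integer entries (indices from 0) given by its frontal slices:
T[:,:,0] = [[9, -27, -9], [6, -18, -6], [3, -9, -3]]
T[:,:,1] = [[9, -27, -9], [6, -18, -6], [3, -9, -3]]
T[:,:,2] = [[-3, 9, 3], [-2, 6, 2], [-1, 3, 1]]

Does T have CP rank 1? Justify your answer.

Yes

The mode-1 fibre T[:,0,0] = [9, 6, 3] gives a = [3, 2, 1] (primitive direction); the mode-2 fibre T[0,:,0] = [9, -27, -9] gives b = [1, -3, -1]; then c[k] = T[0,0,k] / (a[0]·b[0]) = [9, 9, -3] / 3 = [3, 3, -1].
Expanding [3, 2, 1] ⊗ [1, -3, -1] ⊗ [3, 3, -1] reproduces all 27 entries of T, so T = [3, 2, 1] ⊗ [1, -3, -1] ⊗ [3, 3, -1] and rank(T) ≤ 1.
Equivalently every frontal slice T[:,:,k] is c[k] times the rank-1 matrix [3, 2, 1] ⊗ [1, -3, -1]. So T has rank 1 (it is nonzero).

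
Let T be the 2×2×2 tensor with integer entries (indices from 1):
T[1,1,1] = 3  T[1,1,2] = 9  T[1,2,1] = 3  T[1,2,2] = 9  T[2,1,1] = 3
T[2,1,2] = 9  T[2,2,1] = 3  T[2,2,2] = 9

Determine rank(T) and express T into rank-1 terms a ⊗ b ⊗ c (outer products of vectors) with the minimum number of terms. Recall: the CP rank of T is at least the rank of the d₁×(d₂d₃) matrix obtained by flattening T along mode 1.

Lower bound: T ≠ 0 (e.g. T[1,1,1] = 3), so rank(T) ≥ 1.
Upper bound: if T = a ⊗ b ⊗ c then every fibre of T is a multiple of the corresponding factor, so read the factors off the fibres through the nonzero entry T[1,1,1] = 3.
The mode-1 fibre T[:,1,1] = [3, 3] gives a = [1, 1] (primitive direction); the mode-2 fibre T[1,:,1] = [3, 3] gives b = [1, 1]; then c[k] = T[1,1,k] / (a[1]·b[1]) = [3, 9] / 1 = [3, 9].
Expanding [1, 1] ⊗ [1, 1] ⊗ [3, 9] reproduces all 8 entries of T, so T = [1, 1] ⊗ [1, 1] ⊗ [3, 9] and rank(T) ≤ 1.
These bounds meet, so rank(T) = 1.
Check entry T[2,2,1] = 3: (1)·(1)·(3) = 3.

rank(T) = 1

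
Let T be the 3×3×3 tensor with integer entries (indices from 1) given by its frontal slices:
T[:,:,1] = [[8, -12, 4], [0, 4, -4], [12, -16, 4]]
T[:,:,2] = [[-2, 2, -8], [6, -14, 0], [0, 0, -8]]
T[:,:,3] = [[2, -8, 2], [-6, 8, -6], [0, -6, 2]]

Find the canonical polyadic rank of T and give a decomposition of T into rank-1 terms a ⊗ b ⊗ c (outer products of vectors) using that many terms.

rank(T) = 3

Lower bound: in the mode-1 unfolding of T (rows indexed by i, columns by (j,k)) the 3×3 minor on rows i ∈ {1, 2, 3}, columns (j,k) ∈ {(1,1), (1,2), (2,2)} is det [[8, -2, 2], [0, 6, -14], [12, 0, 0]] = 192 ≠ 0, so that unfolding has rank ≥ 3 and hence rank(T) ≥ 3 (CP rank is at least every unfolding rank, though it can be larger).
Upper bound: T is a sum of 3 rank-1 terms, T = [1, -1, 1] ⊗ [1, -2, 1] ⊗ [4, -4, 4] + [1, 1, 1] ⊗ [0, 1, 1] ⊗ [0, -4, -2] + [1, 1, 2] ⊗ [1, -1, 0] ⊗ [4, 2, -2] (one valid choice — decompositions are not unique — normalised so each a, b is primitive with positive first nonzero entry; check it by expanding all entries), so rank(T) ≤ 3.
These bounds meet, so rank(T) = 3.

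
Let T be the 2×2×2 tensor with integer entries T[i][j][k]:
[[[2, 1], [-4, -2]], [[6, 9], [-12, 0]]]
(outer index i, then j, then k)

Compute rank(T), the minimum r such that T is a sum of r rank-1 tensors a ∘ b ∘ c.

Lower bound: the mode-2 unfolding of T (rows indexed by j, columns by (i,k) = (0,0), (0,1), (1,0), (1,1)) is [[2, 1, 6, 9], [-4, -2, -12, 0]].
There the 2×2 minor on rows j ∈ {0, 1}, columns (i,k) ∈ {(0,0), (1,1)} is det [[2, 9], [-4, 0]] = 36 ≠ 0, so this unfolding has rank ≥ 2; CP rank is at least every unfolding rank, so rank(T) ≥ 2. (Flattening ranks never certify an upper bound on CP rank; for that we must actually write T with 2 rank-1 terms.)
Upper bound — finding two terms. Write S_k = T[:,:,k] for the frontal slices: S₀ = [[2, -4], [6, -12]], S₁ = [[1, -2], [9, 0]].
If T = a₁ ∘ b₁ ∘ c₁ + a₂ ∘ b₂ ∘ c₂ then each S_k = c₁[k]·a₁b₁ᵀ + c₂[k]·a₂b₂ᵀ. S₀ and S₁ are linearly independent, so a₁b₁ᵀ and a₂b₂ᵀ must span the same plane of matrices: they are the rank-1 matrices of the form x·S₀ + y·S₁.
det(x·S₀ + y·S₁) is 36·xy + 18·y² = 18·(y)(2·x + y), vanishing at (x:y) = (1:0) and (1:-2).
M₁ = S₀ = [[2, -4], [6, -12]] = 2·(1, 3)(1, -2)ᵀ and M₂ = S₀ − 2·S₁ = [[0, 0], [-12, -12]] = (-12)·(0, 1)(1, 1)ᵀ, so take a₁ = (1, 3), b₁ = (1, -2), a₂ = (0, 1), b₂ = (1, 1).
Each slice is an integer combination of E₁ = a₁b₁ᵀ and E₂ = a₂b₂ᵀ: S₀ = 2·E₁, S₁ = E₁ + 6·E₂; reading off coefficients, c₁ = (2, 1) and c₂ = (0, 6).
Hence T = (1, 3) ∘ (1, -2) ∘ (2, 1) + (0, 1) ∘ (1, 1) ∘ (0, 6), so rank(T) ≤ 2.
These bounds meet, so rank(T) = 2.

2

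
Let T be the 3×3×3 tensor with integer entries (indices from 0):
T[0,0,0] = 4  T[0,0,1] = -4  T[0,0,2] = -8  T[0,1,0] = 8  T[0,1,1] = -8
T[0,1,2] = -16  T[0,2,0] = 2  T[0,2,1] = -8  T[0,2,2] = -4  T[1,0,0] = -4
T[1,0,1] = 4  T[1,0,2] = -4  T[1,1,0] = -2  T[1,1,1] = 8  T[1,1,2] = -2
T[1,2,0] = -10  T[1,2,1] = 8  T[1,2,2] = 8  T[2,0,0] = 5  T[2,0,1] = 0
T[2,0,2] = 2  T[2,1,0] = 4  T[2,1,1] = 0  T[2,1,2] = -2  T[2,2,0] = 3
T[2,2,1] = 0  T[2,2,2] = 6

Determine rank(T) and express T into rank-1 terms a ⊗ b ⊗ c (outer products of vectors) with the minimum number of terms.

Lower bound: the mode-3 unfolding of T (rows indexed by k, columns by (i,j) = (0,0), (0,1), (0,2), (1,0), (1,1), (1,2), (2,0), (2,1), (2,2)) is [[4, 8, 2, -4, -2, -10, 5, 4, 3], [-4, -8, -8, 4, 8, 8, 0, 0, 0], [-8, -16, -4, -4, -2, 8, 2, -2, 6]].
There the 3×3 minor on rows k ∈ {0, 1, 2}, columns (i,j) ∈ {(0,0), (0,2), (1,0)} is det [[4, 2, -4], [-4, -8, 4], [-8, -4, -4]] = 288 ≠ 0, so this unfolding has rank ≥ 3; CP rank is at least every unfolding rank, so rank(T) ≥ 3. (This is only a lower bound: in general the CP rank may exceed every unfolding rank, so we still need to exhibit 3 rank-1 terms summing to T.)
Upper bound: T is a sum of 3 rank-1 terms, T = (0, 1, -1) ⊗ (2, 1, 2) ⊗ (-2, 0, -2) + (1, -1, 0) ⊗ (1, 2, 2) ⊗ (2, -4, -4) + (2, 2, 1) ⊗ (1, 2, -1) ⊗ (1, 0, -2) (written with every a and b primitive with positive leading entry and the scale carried by c; CP decompositions are not unique, and this one is verified by expanding entrywise), so rank(T) ≤ 3.
These bounds meet, so rank(T) = 3.

rank(T) = 3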